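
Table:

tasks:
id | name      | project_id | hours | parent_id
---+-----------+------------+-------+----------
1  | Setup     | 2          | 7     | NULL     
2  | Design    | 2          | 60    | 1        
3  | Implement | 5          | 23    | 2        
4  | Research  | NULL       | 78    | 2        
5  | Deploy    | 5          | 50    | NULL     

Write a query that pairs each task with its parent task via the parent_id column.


This is a self-join: tasks is joined to a second copy of itself, matching each row's parent_id to another row's id. Use LEFT JOIN so rows with parent_id=NULL are kept.
  - task 1 (Setup): parent_id=NULL -> NULL
  - task 2 (Design): parent_id=1 -> Setup
  - task 3 (Implement): parent_id=2 -> Design
  - task 4 (Research): parent_id=2 -> Design
  - task 5 (Deploy): parent_id=NULL -> NULL

SQL:
SELECT a.name AS item, b.name AS parent
FROM tasks a
LEFT JOIN tasks b ON a.parent_id = b.id

Result:
item      | parent
----------+-------
Setup     | NULL  
Design    | Setup 
Implement | Design
Research  | Design
Deploy    | NULL  


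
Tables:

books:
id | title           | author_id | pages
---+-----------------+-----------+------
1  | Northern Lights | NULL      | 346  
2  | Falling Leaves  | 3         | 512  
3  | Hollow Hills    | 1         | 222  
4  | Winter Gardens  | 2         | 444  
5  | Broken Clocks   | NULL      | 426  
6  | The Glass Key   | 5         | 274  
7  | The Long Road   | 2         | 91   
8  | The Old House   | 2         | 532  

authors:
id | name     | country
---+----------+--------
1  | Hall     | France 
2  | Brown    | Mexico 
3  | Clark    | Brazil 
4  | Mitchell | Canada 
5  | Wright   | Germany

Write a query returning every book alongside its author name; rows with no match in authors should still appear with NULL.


LEFT JOIN keeps every row from books (the left table); where author_id has no match in authors, the author columns become NULL. Walk through each book:
  - book 1 (Northern Lights): author_id=NULL, no match -> kept with NULL
  - book 2 (Falling Leaves): author_id=3 -> matches Clark
  - book 3 (Hollow Hills): author_id=1 -> matches Hall
  - book 4 (Winter Gardens): author_id=2 -> matches Brown
  - book 5 (Broken Clocks): author_id=NULL, no match -> kept with NULL
  - book 6 (The Glass Key): author_id=5 -> matches Wright
  - book 7 (The Long Road): author_id=2 -> matches Brown
  - book 8 (The Old House): author_id=2 -> matches Brown
All 8 rows appear; 2 have NULL author.

SQL:
SELECT a.title, b.name AS author
FROM books a
LEFT JOIN authors b ON a.author_id = b.id

Result:
title           | author
----------------+-------
Northern Lights | NULL  
Falling Leaves  | Clark 
Hollow Hills    | Hall  
Winter Gardens  | Brown 
Broken Clocks   | NULL  
The Glass Key   | Wright
The Long Road   | Brown 
The Old House   | Brown 


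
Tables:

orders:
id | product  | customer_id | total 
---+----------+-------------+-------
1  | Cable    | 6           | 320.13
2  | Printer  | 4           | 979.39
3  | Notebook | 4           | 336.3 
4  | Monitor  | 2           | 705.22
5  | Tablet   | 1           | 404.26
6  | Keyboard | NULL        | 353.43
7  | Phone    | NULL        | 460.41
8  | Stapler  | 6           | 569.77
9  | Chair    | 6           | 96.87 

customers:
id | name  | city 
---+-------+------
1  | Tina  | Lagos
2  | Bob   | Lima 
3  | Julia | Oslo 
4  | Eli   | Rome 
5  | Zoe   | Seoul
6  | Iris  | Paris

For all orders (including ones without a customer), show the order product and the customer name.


LEFT JOIN keeps every row from orders (the left table); where customer_id has no match in customers, the customer columns become NULL. Walk through each order:
  - order 1 (Cable): customer_id=6 -> matches Iris
  - order 2 (Printer): customer_id=4 -> matches Eli
  - order 3 (Notebook): customer_id=4 -> matches Eli
  - order 4 (Monitor): customer_id=2 -> matches Bob
  - order 5 (Tablet): customer_id=1 -> matches Tina
  - order 6 (Keyboard): customer_id=NULL, no match -> kept with NULL
  - order 7 (Phone): customer_id=NULL, no match -> kept with NULL
  - order 8 (Stapler): customer_id=6 -> matches Iris
  - order 9 (Chair): customer_id=6 -> matches Iris
All 9 rows appear; 2 have NULL customer.

SQL:
SELECT a.product, b.name AS customer
FROM orders a
LEFT JOIN customers b ON a.customer_id = b.id

Result:
product  | customer
---------+---------
Cable    | Iris    
Printer  | Eli     
Notebook | Eli     
Monitor  | Bob     
Tablet   | Tina    
Keyboard | NULL    
Phone    | NULL    
Stapler  | Iris    
Chair    | Iris    


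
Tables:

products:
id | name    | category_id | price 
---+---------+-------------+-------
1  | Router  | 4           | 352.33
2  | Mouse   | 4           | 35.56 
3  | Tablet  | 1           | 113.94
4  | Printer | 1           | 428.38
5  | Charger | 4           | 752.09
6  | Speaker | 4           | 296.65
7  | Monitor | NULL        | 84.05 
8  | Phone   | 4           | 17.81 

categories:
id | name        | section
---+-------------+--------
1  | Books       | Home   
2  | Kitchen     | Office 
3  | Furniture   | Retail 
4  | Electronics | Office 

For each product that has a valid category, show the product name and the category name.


INNER JOIN keeps only products rows whose category_id matches an id in categories. Walk through each product:
  - product 1 (Router): category_id=4 -> matches Electronics
  - product 2 (Mouse): category_id=4 -> matches Electronics
  - product 3 (Tablet): category_id=1 -> matches Books
  - product 4 (Printer): category_id=1 -> matches Books
  - product 5 (Charger): category_id=4 -> matches Electronics
  - product 6 (Speaker): category_id=4 -> matches Electronics
  - product 7 (Monitor): category_id=NULL, no match -> dropped
  - product 8 (Phone): category_id=4 -> matches Electronics
So 1 of 8 rows is dropped.

SQL:
SELECT a.name, b.name AS category
FROM products a
INNER JOIN categories b ON a.category_id = b.id

Result:
name    | category   
--------+------------
Router  | Electronics
Mouse   | Electronics
Tablet  | Books      
Printer | Books      
Charger | Electronics
Speaker | Electronics
Phone   | Electronics


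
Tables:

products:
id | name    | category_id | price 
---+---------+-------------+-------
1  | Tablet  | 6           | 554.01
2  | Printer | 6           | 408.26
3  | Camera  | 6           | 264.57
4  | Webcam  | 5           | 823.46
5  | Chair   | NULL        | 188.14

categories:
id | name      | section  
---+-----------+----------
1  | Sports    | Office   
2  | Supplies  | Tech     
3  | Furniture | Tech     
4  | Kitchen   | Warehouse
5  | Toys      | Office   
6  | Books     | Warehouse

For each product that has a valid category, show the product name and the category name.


INNER JOIN keeps only products rows whose category_id matches an id in categories. Walk through each product:
  - product 1 (Tablet): category_id=6 -> matches Books
  - product 2 (Printer): category_id=6 -> matches Books
  - product 3 (Camera): category_id=6 -> matches Books
  - product 4 (Webcam): category_id=5 -> matches Toys
  - product 5 (Chair): category_id=NULL, no match -> dropped
So 1 of 5 rows is dropped.

SQL:
SELECT a.name, b.name AS category
FROM products a
INNER JOIN categories b ON a.category_id = b.id

Result:
name    | category
--------+---------
Tablet  | Books   
Printer | Books   
Camera  | Books   
Webcam  | Toys    


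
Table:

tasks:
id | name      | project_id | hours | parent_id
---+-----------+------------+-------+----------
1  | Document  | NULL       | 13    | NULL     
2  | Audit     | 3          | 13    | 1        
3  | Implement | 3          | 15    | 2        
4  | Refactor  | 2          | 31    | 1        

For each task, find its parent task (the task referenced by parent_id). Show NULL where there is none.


This is a self-join: tasks is joined to a second copy of itself, matching each row's parent_id to another row's id. Use LEFT JOIN so rows with parent_id=NULL are kept.
  - task 1 (Document): parent_id=NULL -> NULL
  - task 2 (Audit): parent_id=1 -> Document
  - task 3 (Implement): parent_id=2 -> Audit
  - task 4 (Refactor): parent_id=1 -> Document

SQL:
SELECT a.name AS item, b.name AS parent
FROM tasks a
LEFT JOIN tasks b ON a.parent_id = b.id

Result:
item      | parent  
----------+---------
Document  | NULL    
Audit     | Document
Implement | Audit   
Refactor  | Document


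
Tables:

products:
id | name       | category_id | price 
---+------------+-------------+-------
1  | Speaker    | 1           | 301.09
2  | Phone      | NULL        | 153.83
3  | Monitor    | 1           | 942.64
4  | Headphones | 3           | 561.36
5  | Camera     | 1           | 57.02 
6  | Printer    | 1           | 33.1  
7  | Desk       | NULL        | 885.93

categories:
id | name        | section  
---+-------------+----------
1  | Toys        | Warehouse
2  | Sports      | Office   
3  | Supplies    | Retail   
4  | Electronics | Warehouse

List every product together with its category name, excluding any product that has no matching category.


INNER JOIN keeps only products rows whose category_id matches an id in categories. Walk through each product:
  - product 1 (Speaker): category_id=1 -> matches Toys
  - product 2 (Phone): category_id=NULL, no match -> dropped
  - product 3 (Monitor): category_id=1 -> matches Toys
  - product 4 (Headphones): category_id=3 -> matches Supplies
  - product 5 (Camera): category_id=1 -> matches Toys
  - product 6 (Printer): category_id=1 -> matches Toys
  - product 7 (Desk): category_id=NULL, no match -> dropped
So 2 of 7 rows are dropped.

SQL:
SELECT a.name, b.name AS category
FROM products a
INNER JOIN categories b ON a.category_id = b.id

Result:
name       | category
-----------+---------
Speaker    | Toys    
Monitor    | Toys    
Headphones | Supplies
Camera     | Toys    
Printer    | Toys    


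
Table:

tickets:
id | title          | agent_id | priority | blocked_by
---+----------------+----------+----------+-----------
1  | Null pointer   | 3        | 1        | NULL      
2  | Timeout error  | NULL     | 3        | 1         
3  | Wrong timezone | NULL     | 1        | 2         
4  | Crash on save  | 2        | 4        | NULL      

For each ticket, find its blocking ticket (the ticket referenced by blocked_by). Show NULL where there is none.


This is a self-join: tickets is joined to a second copy of itself, matching each row's blocked_by to another row's id. Use LEFT JOIN so rows with blocked_by=NULL are kept.
  - ticket 1 (Null pointer): blocked_by=NULL -> NULL
  - ticket 2 (Timeout error): blocked_by=1 -> Null pointer
  - ticket 3 (Wrong timezone): blocked_by=2 -> Timeout error
  - ticket 4 (Crash on save): blocked_by=NULL -> NULL

SQL:
SELECT a.title AS item, b.title AS blocked_by
FROM tickets a
LEFT JOIN tickets b ON a.blocked_by = b.id

Result:
item           | blocked_by   
---------------+--------------
Null pointer   | NULL         
Timeout error  | Null pointer 
Wrong timezone | Timeout error
Crash on save  | NULL         


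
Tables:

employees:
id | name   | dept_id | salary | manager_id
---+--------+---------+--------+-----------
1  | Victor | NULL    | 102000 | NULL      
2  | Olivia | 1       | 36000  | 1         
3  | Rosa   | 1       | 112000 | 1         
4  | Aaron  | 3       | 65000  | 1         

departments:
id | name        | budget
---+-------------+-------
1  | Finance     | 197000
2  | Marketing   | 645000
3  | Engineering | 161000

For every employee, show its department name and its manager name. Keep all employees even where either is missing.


Two LEFT JOINs from the same base table employees: one to departments via dept_id, one to employees itself via manager_id. Both are LEFT so every employee is preserved.
Match against departments:
  - employee 1 (Victor): dept_id=NULL, no match -> kept with NULL
  - employee 2 (Olivia): dept_id=1 -> matches Finance
  - employee 3 (Rosa): dept_id=1 -> matches Finance
  - employee 4 (Aaron): dept_id=3 -> matches Engineering
Match against employees (self):
  - employee 1 (Victor): manager_id=NULL -> NULL
  - employee 2 (Olivia): manager_id=1 -> Victor
  - employee 3 (Rosa): manager_id=1 -> Victor
  - employee 4 (Aaron): manager_id=1 -> Victor

SQL:
SELECT a.name, b.name AS department, c.name AS manager
FROM employees a
LEFT JOIN departments b ON a.dept_id = b.id
LEFT JOIN employees c ON a.manager_id = c.id

Result:
name   | department  | manager
-------+-------------+--------
Victor | NULL        | NULL   
Olivia | Finance     | Victor 
Rosa   | Finance     | Victor 
Aaron  | Engineering | Victor 


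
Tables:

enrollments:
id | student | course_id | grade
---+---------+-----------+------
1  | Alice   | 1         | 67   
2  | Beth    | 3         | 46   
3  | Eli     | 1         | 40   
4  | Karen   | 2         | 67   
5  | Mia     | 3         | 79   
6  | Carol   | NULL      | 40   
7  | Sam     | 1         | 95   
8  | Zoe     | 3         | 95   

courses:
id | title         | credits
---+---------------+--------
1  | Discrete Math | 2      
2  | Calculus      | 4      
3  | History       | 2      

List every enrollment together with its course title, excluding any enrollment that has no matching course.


INNER JOIN keeps only enrollments rows whose course_id matches an id in courses. Walk through each enrollment:
  - enrollment 1 (Alice): course_id=1 -> matches Discrete Math
  - enrollment 2 (Beth): course_id=3 -> matches History
  - enrollment 3 (Eli): course_id=1 -> matches Discrete Math
  - enrollment 4 (Karen): course_id=2 -> matches Calculus
  - enrollment 5 (Mia): course_id=3 -> matches History
  - enrollment 6 (Carol): course_id=NULL, no match -> dropped
  - enrollment 7 (Sam): course_id=1 -> matches Discrete Math
  - enrollment 8 (Zoe): course_id=3 -> matches History
So 1 of 8 rows is dropped.

SQL:
SELECT a.student, b.title AS course
FROM enrollments a
INNER JOIN courses b ON a.course_id = b.id

Result:
student | course       
--------+--------------
Alice   | Discrete Math
Beth    | History      
Eli     | Discrete Math
Karen   | Calculus     
Mia     | History      
Sam     | Discrete Math
Zoe     | History      


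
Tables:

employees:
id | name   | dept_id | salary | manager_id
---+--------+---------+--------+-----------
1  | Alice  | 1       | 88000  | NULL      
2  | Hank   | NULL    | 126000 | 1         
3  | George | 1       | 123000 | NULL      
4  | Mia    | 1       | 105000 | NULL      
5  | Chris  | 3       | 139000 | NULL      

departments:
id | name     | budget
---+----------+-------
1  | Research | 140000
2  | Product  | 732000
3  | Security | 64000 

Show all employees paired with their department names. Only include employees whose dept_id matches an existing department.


INNER JOIN keeps only employees rows whose dept_id matches an id in departments. Walk through each employee:
  - employee 1 (Alice): dept_id=1 -> matches Research
  - employee 2 (Hank): dept_id=NULL, no match -> dropped
  - employee 3 (George): dept_id=1 -> matches Research
  - employee 4 (Mia): dept_id=1 -> matches Research
  - employee 5 (Chris): dept_id=3 -> matches Security
So 1 of 5 rows is dropped.

SQL:
SELECT a.name, b.name AS department
FROM employees a
INNER JOIN departments b ON a.dept_id = b.id

Result:
name   | department
-------+-----------
Alice  | Research  
George | Research  
Mia    | Research  
Chris  | Security  


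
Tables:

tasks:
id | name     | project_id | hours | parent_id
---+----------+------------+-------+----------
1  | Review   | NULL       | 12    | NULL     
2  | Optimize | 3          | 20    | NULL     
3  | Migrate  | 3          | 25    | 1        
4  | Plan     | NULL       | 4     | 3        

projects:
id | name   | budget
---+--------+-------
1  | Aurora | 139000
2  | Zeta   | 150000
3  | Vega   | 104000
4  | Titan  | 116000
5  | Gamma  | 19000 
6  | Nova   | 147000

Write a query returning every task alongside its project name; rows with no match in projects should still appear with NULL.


LEFT JOIN keeps every row from tasks (the left table); where project_id has no match in projects, the project columns become NULL. Walk through each task:
  - task 1 (Review): project_id=NULL, no match -> kept with NULL
  - task 2 (Optimize): project_id=3 -> matches Vega
  - task 3 (Migrate): project_id=3 -> matches Vega
  - task 4 (Plan): project_id=NULL, no match -> kept with NULL
All 4 rows appear; 2 have NULL project.

SQL:
SELECT a.name, b.name AS project
FROM tasks a
LEFT JOIN projects b ON a.project_id = b.id

Result:
name     | project
---------+--------
Review   | NULL   
Optimize | Vega   
Migrate  | Vega   
Plan     | NULL   


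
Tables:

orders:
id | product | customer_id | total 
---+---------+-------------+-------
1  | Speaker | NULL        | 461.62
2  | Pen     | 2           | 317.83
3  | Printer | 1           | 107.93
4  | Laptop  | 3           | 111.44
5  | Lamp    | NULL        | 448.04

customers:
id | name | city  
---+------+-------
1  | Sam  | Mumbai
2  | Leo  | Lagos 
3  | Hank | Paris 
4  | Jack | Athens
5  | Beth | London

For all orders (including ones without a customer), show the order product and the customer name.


LEFT JOIN keeps every row from orders (the left table); where customer_id has no match in customers, the customer columns become NULL. Walk through each order:
  - order 1 (Speaker): customer_id=NULL, no match -> kept with NULL
  - order 2 (Pen): customer_id=2 -> matches Leo
  - order 3 (Printer): customer_id=1 -> matches Sam
  - order 4 (Laptop): customer_id=3 -> matches Hank
  - order 5 (Lamp): customer_id=NULL, no match -> kept with NULL
All 5 rows appear; 2 have NULL customer.

SQL:
SELECT a.product, b.name AS customer
FROM orders a
LEFT JOIN customers b ON a.customer_id = b.id

Result:
product | customer
--------+---------
Speaker | NULL    
Pen     | Leo     
Printer | Sam     
Laptop  | Hank    
Lamp    | NULL    


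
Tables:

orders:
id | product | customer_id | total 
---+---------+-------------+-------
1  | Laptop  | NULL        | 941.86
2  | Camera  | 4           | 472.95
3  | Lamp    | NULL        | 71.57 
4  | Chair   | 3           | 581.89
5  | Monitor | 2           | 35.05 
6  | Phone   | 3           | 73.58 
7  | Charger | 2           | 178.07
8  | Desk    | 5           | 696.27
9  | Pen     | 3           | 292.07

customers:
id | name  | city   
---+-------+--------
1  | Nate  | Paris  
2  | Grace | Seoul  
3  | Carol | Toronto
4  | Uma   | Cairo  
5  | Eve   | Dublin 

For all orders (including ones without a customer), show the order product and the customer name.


LEFT JOIN keeps every row from orders (the left table); where customer_id has no match in customers, the customer columns become NULL. Walk through each order:
  - order 1 (Laptop): customer_id=NULL, no match -> kept with NULL
  - order 2 (Camera): customer_id=4 -> matches Uma
  - order 3 (Lamp): customer_id=NULL, no match -> kept with NULL
  - order 4 (Chair): customer_id=3 -> matches Carol
  - order 5 (Monitor): customer_id=2 -> matches Grace
  - order 6 (Phone): customer_id=3 -> matches Carol
  - order 7 (Charger): customer_id=2 -> matches Grace
  - order 8 (Desk): customer_id=5 -> matches Eve
  - order 9 (Pen): customer_id=3 -> matches Carol
All 9 rows appear; 2 have NULL customer.

SQL:
SELECT a.product, b.name AS customer
FROM orders a
LEFT JOIN customers b ON a.customer_id = b.id

Result:
product | customer
--------+---------
Laptop  | NULL    
Camera  | Uma     
Lamp    | NULL    
Chair   | Carol   
Monitor | Grace   
Phone   | Carol   
Charger | Grace   
Desk    | Eve     
Pen     | Carol   


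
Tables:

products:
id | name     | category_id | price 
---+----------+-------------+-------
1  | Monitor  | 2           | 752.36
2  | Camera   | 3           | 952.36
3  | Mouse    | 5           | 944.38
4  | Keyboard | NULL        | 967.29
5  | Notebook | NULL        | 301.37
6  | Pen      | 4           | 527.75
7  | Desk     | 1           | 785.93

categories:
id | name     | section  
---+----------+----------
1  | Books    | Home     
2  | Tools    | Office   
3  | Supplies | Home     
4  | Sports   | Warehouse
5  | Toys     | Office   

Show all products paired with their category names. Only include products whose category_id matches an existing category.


INNER JOIN keeps only products rows whose category_id matches an id in categories. Walk through each product:
  - product 1 (Monitor): category_id=2 -> matches Tools
  - product 2 (Camera): category_id=3 -> matches Supplies
  - product 3 (Mouse): category_id=5 -> matches Toys
  - product 4 (Keyboard): category_id=NULL, no match -> dropped
  - product 5 (Notebook): category_id=NULL, no match -> dropped
  - product 6 (Pen): category_id=4 -> matches Sports
  - product 7 (Desk): category_id=1 -> matches Books
So 2 of 7 rows are dropped.

SQL:
SELECT a.name, b.name AS category
FROM products a
INNER JOIN categories b ON a.category_id = b.id

Result:
name    | category
--------+---------
Monitor | Tools   
Camera  | Supplies
Mouse   | Toys    
Pen     | Sports  
Desk    | Books   


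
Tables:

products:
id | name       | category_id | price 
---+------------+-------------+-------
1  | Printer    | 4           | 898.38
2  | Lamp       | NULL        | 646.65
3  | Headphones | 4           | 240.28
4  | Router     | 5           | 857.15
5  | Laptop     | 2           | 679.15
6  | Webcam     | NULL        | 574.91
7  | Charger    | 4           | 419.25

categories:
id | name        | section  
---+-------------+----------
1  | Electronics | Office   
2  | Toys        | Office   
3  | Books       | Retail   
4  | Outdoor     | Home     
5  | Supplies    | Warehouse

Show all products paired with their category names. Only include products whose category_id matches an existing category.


INNER JOIN keeps only products rows whose category_id matches an id in categories. Walk through each product:
  - product 1 (Printer): category_id=4 -> matches Outdoor
  - product 2 (Lamp): category_id=NULL, no match -> dropped
  - product 3 (Headphones): category_id=4 -> matches Outdoor
  - product 4 (Router): category_id=5 -> matches Supplies
  - product 5 (Laptop): category_id=2 -> matches Toys
  - product 6 (Webcam): category_id=NULL, no match -> dropped
  - product 7 (Charger): category_id=4 -> matches Outdoor
So 2 of 7 rows are dropped.

SQL:
SELECT a.name, b.name AS category
FROM products a
INNER JOIN categories b ON a.category_id = b.id

Result:
name       | category
-----------+---------
Printer    | Outdoor 
Headphones | Outdoor 
Router     | Supplies
Laptop     | Toys    
Charger    | Outdoor 


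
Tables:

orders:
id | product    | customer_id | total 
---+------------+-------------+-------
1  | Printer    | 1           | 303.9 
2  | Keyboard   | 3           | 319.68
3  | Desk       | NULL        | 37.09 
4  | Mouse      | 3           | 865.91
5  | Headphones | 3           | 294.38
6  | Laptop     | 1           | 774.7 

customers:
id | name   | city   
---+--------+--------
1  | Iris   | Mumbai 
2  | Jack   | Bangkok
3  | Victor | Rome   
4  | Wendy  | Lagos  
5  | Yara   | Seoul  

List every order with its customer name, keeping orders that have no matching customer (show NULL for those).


LEFT JOIN keeps every row from orders (the left table); where customer_id has no match in customers, the customer columns become NULL. Walk through each order:
  - order 1 (Printer): customer_id=1 -> matches Iris
  - order 2 (Keyboard): customer_id=3 -> matches Victor
  - order 3 (Desk): customer_id=NULL, no match -> kept with NULL
  - order 4 (Mouse): customer_id=3 -> matches Victor
  - order 5 (Headphones): customer_id=3 -> matches Victor
  - order 6 (Laptop): customer_id=1 -> matches Iris
All 6 rows appear; 1 has NULL customer.

SQL:
SELECT a.product, b.name AS customer
FROM orders a
LEFT JOIN customers b ON a.customer_id = b.id

Result:
product    | customer
-----------+---------
Printer    | Iris    
Keyboard   | Victor  
Desk       | NULL    
Mouse      | Victor  
Headphones | Victor  
Laptop     | Iris    


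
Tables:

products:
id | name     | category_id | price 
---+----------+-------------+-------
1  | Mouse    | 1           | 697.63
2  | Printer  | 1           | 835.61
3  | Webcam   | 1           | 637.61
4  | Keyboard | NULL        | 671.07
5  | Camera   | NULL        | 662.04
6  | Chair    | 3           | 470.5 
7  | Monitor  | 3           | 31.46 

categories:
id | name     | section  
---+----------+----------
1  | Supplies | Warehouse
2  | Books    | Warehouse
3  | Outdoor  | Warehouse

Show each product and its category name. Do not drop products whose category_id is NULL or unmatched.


LEFT JOIN keeps every row from products (the left table); where category_id has no match in categories, the category columns become NULL. Walk through each product:
  - product 1 (Mouse): category_id=1 -> matches Supplies
  - product 2 (Printer): category_id=1 -> matches Supplies
  - product 3 (Webcam): category_id=1 -> matches Supplies
  - product 4 (Keyboard): category_id=NULL, no match -> kept with NULL
  - product 5 (Camera): category_id=NULL, no match -> kept with NULL
  - product 6 (Chair): category_id=3 -> matches Outdoor
  - product 7 (Monitor): category_id=3 -> matches Outdoor
All 7 rows appear; 2 have NULL category.

SQL:
SELECT a.name, b.name AS category
FROM products a
LEFT JOIN categories b ON a.category_id = b.id

Result:
name     | category
---------+---------
Mouse    | Supplies
Printer  | Supplies
Webcam   | Supplies
Keyboard | NULL    
Camera   | NULL    
Chair    | Outdoor 
Monitor  | Outdoor 


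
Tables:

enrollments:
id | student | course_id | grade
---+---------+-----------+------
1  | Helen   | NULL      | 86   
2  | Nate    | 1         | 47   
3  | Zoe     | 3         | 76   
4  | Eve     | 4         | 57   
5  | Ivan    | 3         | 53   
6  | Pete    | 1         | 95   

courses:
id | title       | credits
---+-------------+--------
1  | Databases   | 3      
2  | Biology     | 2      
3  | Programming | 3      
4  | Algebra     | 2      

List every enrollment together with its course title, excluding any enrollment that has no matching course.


INNER JOIN keeps only enrollments rows whose course_id matches an id in courses. Walk through each enrollment:
  - enrollment 1 (Helen): course_id=NULL, no match -> dropped
  - enrollment 2 (Nate): course_id=1 -> matches Databases
  - enrollment 3 (Zoe): course_id=3 -> matches Programming
  - enrollment 4 (Eve): course_id=4 -> matches Algebra
  - enrollment 5 (Ivan): course_id=3 -> matches Programming
  - enrollment 6 (Pete): course_id=1 -> matches Databases
So 1 of 6 rows is dropped.

SQL:
SELECT a.student, b.title AS course
FROM enrollments a
INNER JOIN courses b ON a.course_id = b.id

Result:
student | course     
--------+------------
Nate    | Databases  
Zoe     | Programming
Eve     | Algebra    
Ivan    | Programming
Pete    | Databases  


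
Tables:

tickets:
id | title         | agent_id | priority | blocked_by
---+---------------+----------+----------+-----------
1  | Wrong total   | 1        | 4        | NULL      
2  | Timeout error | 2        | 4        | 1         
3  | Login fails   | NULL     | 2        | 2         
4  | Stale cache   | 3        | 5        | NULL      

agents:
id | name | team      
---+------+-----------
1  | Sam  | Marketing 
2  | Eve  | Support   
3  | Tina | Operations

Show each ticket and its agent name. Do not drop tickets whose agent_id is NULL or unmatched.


LEFT JOIN keeps every row from tickets (the left table); where agent_id has no match in agents, the agent columns become NULL. Walk through each ticket:
  - ticket 1 (Wrong total): agent_id=1 -> matches Sam
  - ticket 2 (Timeout error): agent_id=2 -> matches Eve
  - ticket 3 (Login fails): agent_id=NULL, no match -> kept with NULL
  - ticket 4 (Stale cache): agent_id=3 -> matches Tina
All 4 rows appear; 1 has NULL agent.

SQL:
SELECT a.title, b.name AS agent
FROM tickets a
LEFT JOIN agents b ON a.agent_id = b.id

Result:
title         | agent
--------------+------
Wrong total   | Sam  
Timeout error | Eve  
Login fails   | NULL 
Stale cache   | Tina 


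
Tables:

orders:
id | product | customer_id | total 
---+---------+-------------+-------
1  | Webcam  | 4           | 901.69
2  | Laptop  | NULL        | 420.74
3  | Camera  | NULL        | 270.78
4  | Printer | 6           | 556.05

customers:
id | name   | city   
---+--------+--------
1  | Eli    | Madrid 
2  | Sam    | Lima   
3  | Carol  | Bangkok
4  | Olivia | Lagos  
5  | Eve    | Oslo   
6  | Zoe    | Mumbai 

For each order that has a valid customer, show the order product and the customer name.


INNER JOIN keeps only orders rows whose customer_id matches an id in customers. Walk through each order:
  - order 1 (Webcam): customer_id=4 -> matches Olivia
  - order 2 (Laptop): customer_id=NULL, no match -> dropped
  - order 3 (Camera): customer_id=NULL, no match -> dropped
  - order 4 (Printer): customer_id=6 -> matches Zoe
So 2 of 4 rows are dropped.

SQL:
SELECT a.product, b.name AS customer
FROM orders a
INNER JOIN customers b ON a.customer_id = b.id

Result:
product | customer
--------+---------
Webcam  | Olivia  
Printer | Zoe     


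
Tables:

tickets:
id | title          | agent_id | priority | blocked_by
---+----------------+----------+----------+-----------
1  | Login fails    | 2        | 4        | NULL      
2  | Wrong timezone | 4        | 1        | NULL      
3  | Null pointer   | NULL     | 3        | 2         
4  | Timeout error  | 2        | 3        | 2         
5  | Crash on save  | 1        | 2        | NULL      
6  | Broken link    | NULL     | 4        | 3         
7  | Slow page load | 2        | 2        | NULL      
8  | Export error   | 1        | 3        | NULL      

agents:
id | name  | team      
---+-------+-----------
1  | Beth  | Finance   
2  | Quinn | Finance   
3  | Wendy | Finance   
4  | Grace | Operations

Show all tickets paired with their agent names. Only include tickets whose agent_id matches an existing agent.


INNER JOIN keeps only tickets rows whose agent_id matches an id in agents. Walk through each ticket:
  - ticket 1 (Login fails): agent_id=2 -> matches Quinn
  - ticket 2 (Wrong timezone): agent_id=4 -> matches Grace
  - ticket 3 (Null pointer): agent_id=NULL, no match -> dropped
  - ticket 4 (Timeout error): agent_id=2 -> matches Quinn
  - ticket 5 (Crash on save): agent_id=1 -> matches Beth
  - ticket 6 (Broken link): agent_id=NULL, no match -> dropped
  - ticket 7 (Slow page load): agent_id=2 -> matches Quinn
  - ticket 8 (Export error): agent_id=1 -> matches Beth
So 2 of 8 rows are dropped.

SQL:
SELECT a.title, b.name AS agent
FROM tickets a
INNER JOIN agents b ON a.agent_id = b.id

Result:
title          | agent
---------------+------
Login fails    | Quinn
Wrong timezone | Grace
Timeout error  | Quinn
Crash on save  | Beth 
Slow page load | Quinn
Export error   | Beth 


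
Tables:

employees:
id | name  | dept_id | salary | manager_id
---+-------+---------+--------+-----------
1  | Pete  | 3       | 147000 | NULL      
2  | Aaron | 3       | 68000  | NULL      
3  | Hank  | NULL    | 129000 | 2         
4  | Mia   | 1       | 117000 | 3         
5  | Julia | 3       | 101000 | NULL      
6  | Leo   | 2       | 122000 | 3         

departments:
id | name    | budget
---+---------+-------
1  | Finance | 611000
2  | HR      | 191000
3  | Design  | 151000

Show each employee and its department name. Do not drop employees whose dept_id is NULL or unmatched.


LEFT JOIN keeps every row from employees (the left table); where dept_id has no match in departments, the department columns become NULL. Walk through each employee:
  - employee 1 (Pete): dept_id=3 -> matches Design
  - employee 2 (Aaron): dept_id=3 -> matches Design
  - employee 3 (Hank): dept_id=NULL, no match -> kept with NULL
  - employee 4 (Mia): dept_id=1 -> matches Finance
  - employee 5 (Julia): dept_id=3 -> matches Design
  - employee 6 (Leo): dept_id=2 -> matches HR
All 6 rows appear; 1 has NULL department.

SQL:
SELECT a.name, b.name AS department
FROM employees a
LEFT JOIN departments b ON a.dept_id = b.id

Result:
name  | department
------+-----------
Pete  | Design    
Aaron | Design    
Hank  | NULL      
Mia   | Finance   
Julia | Design    
Leo   | HR        


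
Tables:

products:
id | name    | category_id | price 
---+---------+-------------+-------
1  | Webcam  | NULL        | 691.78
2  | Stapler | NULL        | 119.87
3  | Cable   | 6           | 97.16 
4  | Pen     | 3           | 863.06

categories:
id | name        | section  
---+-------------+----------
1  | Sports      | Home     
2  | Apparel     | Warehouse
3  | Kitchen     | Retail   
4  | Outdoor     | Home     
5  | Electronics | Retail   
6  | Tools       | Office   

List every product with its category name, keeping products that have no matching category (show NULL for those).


LEFT JOIN keeps every row from products (the left table); where category_id has no match in categories, the category columns become NULL. Walk through each product:
  - product 1 (Webcam): category_id=NULL, no match -> kept with NULL
  - product 2 (Stapler): category_id=NULL, no match -> kept with NULL
  - product 3 (Cable): category_id=6 -> matches Tools
  - product 4 (Pen): category_id=3 -> matches Kitchen
All 4 rows appear; 2 have NULL category.

SQL:
SELECT a.name, b.name AS category
FROM products a
LEFT JOIN categories b ON a.category_id = b.id

Result:
name    | category
--------+---------
Webcam  | NULL    
Stapler | NULL    
Cable   | Tools   
Pen     | Kitchen 


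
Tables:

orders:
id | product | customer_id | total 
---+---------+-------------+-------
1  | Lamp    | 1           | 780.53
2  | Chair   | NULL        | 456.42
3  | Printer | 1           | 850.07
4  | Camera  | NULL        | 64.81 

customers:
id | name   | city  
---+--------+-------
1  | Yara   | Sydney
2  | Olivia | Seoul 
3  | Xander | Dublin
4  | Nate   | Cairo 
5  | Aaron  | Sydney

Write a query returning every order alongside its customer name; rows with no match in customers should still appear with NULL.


LEFT JOIN keeps every row from orders (the left table); where customer_id has no match in customers, the customer columns become NULL. Walk through each order:
  - order 1 (Lamp): customer_id=1 -> matches Yara
  - order 2 (Chair): customer_id=NULL, no match -> kept with NULL
  - order 3 (Printer): customer_id=1 -> matches Yara
  - order 4 (Camera): customer_id=NULL, no match -> kept with NULL
All 4 rows appear; 2 have NULL customer.

SQL:
SELECT a.product, b.name AS customer
FROM orders a
LEFT JOIN customers b ON a.customer_id = b.id

Result:
product | customer
--------+---------
Lamp    | Yara    
Chair   | NULL    
Printer | Yara    
Camera  | NULL    


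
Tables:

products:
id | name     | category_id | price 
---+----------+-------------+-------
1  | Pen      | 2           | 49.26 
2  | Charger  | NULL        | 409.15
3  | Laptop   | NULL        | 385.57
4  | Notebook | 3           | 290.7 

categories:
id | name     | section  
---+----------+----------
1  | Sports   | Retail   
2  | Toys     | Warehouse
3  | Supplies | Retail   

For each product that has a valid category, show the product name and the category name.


INNER JOIN keeps only products rows whose category_id matches an id in categories. Walk through each product:
  - product 1 (Pen): category_id=2 -> matches Toys
  - product 2 (Charger): category_id=NULL, no match -> dropped
  - product 3 (Laptop): category_id=NULL, no match -> dropped
  - product 4 (Notebook): category_id=3 -> matches Supplies
So 2 of 4 rows are dropped.

SQL:
SELECT a.name, b.name AS category
FROM products a
INNER JOIN categories b ON a.category_id = b.id

Result:
name     | category
---------+---------
Pen      | Toys    
Notebook | Supplies


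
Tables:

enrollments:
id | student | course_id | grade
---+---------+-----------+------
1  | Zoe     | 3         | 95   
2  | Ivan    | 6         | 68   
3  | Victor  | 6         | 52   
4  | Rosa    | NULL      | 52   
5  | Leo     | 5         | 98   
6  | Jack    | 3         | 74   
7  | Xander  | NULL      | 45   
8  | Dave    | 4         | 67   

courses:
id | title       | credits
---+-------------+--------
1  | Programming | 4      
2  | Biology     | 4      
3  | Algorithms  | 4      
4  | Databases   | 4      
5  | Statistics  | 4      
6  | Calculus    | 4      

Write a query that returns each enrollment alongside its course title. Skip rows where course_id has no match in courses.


INNER JOIN keeps only enrollments rows whose course_id matches an id in courses. Walk through each enrollment:
  - enrollment 1 (Zoe): course_id=3 -> matches Algorithms
  - enrollment 2 (Ivan): course_id=6 -> matches Calculus
  - enrollment 3 (Victor): course_id=6 -> matches Calculus
  - enrollment 4 (Rosa): course_id=NULL, no match -> dropped
  - enrollment 5 (Leo): course_id=5 -> matches Statistics
  - enrollment 6 (Jack): course_id=3 -> matches Algorithms
  - enrollment 7 (Xander): course_id=NULL, no match -> dropped
  - enrollment 8 (Dave): course_id=4 -> matches Databases
So 2 of 8 rows are dropped.

SQL:
SELECT a.student, b.title AS course
FROM enrollments a
INNER JOIN courses b ON a.course_id = b.id

Result:
student | course    
--------+-----------
Zoe     | Algorithms
Ivan    | Calculus  
Victor  | Calculus  
Leo     | Statistics
Jack    | Algorithms
Dave    | Databases 


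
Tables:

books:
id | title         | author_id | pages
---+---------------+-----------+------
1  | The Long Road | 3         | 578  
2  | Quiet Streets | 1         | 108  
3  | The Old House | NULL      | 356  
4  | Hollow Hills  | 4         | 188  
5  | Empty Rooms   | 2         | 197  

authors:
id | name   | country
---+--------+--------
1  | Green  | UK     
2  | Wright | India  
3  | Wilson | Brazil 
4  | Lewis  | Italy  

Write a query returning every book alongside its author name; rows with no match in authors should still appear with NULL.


LEFT JOIN keeps every row from books (the left table); where author_id has no match in authors, the author columns become NULL. Walk through each book:
  - book 1 (The Long Road): author_id=3 -> matches Wilson
  - book 2 (Quiet Streets): author_id=1 -> matches Green
  - book 3 (The Old House): author_id=NULL, no match -> kept with NULL
  - book 4 (Hollow Hills): author_id=4 -> matches Lewis
  - book 5 (Empty Rooms): author_id=2 -> matches Wright
All 5 rows appear; 1 has NULL author.

SQL:
SELECT a.title, b.name AS author
FROM books a
LEFT JOIN authors b ON a.author_id = b.id

Result:
title         | author
--------------+-------
The Long Road | Wilson
Quiet Streets | Green 
The Old House | NULL  
Hollow Hills  | Lewis 
Empty Rooms   | Wright


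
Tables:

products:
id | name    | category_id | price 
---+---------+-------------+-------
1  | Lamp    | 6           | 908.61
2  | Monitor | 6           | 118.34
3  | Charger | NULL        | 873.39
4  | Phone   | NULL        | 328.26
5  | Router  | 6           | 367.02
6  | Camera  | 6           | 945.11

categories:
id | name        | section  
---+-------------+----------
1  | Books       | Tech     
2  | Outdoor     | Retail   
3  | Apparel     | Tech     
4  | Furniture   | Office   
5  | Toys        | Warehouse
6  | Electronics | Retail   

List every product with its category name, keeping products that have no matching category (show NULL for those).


LEFT JOIN keeps every row from products (the left table); where category_id has no match in categories, the category columns become NULL. Walk through each product:
  - product 1 (Lamp): category_id=6 -> matches Electronics
  - product 2 (Monitor): category_id=6 -> matches Electronics
  - product 3 (Charger): category_id=NULL, no match -> kept with NULL
  - product 4 (Phone): category_id=NULL, no match -> kept with NULL
  - product 5 (Router): category_id=6 -> matches Electronics
  - product 6 (Camera): category_id=6 -> matches Electronics
All 6 rows appear; 2 have NULL category.

SQL:
SELECT a.name, b.name AS category
FROM products a
LEFT JOIN categories b ON a.category_id = b.id

Result:
name    | category   
--------+------------
Lamp    | Electronics
Monitor | Electronics
Charger | NULL       
Phone   | NULL       
Router  | Electronics
Camera  | Electronics


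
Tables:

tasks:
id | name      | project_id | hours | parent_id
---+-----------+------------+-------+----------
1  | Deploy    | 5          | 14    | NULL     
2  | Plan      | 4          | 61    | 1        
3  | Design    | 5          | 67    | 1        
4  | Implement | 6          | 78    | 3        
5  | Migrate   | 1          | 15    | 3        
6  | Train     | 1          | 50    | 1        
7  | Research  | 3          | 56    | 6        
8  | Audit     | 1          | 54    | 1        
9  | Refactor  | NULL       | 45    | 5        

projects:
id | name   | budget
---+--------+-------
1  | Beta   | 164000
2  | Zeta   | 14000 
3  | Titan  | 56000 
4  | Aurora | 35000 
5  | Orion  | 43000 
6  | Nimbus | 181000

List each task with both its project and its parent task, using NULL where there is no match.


Two LEFT JOINs from the same base table tasks: one to projects via project_id, one to tasks itself via parent_id. Both are LEFT so every task is preserved.
Match against projects:
  - task 1 (Deploy): project_id=5 -> matches Orion
  - task 2 (Plan): project_id=4 -> matches Aurora
  - task 3 (Design): project_id=5 -> matches Orion
  - task 4 (Implement): project_id=6 -> matches Nimbus
  - task 5 (Migrate): project_id=1 -> matches Beta
  - task 6 (Train): project_id=1 -> matches Beta
  - task 7 (Research): project_id=3 -> matches Titan
  - task 8 (Audit): project_id=1 -> matches Beta
  - task 9 (Refactor): project_id=NULL, no match -> kept with NULL
Match against tasks (self):
  - task 1 (Deploy): parent_id=NULL -> NULL
  - task 2 (Plan): parent_id=1 -> Deploy
  - task 3 (Design): parent_id=1 -> Deploy
  - task 4 (Implement): parent_id=3 -> Design
  - task 5 (Migrate): parent_id=3 -> Design
  - task 6 (Train): parent_id=1 -> Deploy
  - task 7 (Research): parent_id=6 -> Train
  - task 8 (Audit): parent_id=1 -> Deploy
  - task 9 (Refactor): parent_id=5 -> Migrate

SQL:
SELECT a.name, b.name AS project, c.name AS parent
FROM tasks a
LEFT JOIN projects b ON a.project_id = b.id
LEFT JOIN tasks c ON a.parent_id = c.id

Result:
name      | project | parent 
----------+---------+--------
Deploy    | Orion   | NULL   
Plan      | Aurora  | Deploy 
Design    | Orion   | Deploy 
Implement | Nimbus  | Design 
Migrate   | Beta    | Design 
Train     | Beta    | Deploy 
Research  | Titan   | Train  
Audit     | Beta    | Deploy 
Refactor  | NULL    | Migrate
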